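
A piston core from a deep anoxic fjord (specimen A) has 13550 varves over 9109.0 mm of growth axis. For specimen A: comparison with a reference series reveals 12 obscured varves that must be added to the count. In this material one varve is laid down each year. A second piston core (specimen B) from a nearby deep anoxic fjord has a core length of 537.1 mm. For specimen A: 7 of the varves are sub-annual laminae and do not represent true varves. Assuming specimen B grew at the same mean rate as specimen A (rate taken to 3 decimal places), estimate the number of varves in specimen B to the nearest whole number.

Specimen A: correcting the raw count gives 13550 − 7 + 12 = 13555 true varves.
A: 9109.0 mm over 13555 years gives 9109.0 / 13555 ≈ 0.672 mm per year.
For B, 537.1 / 0.672 = 799.26 years ≈ 799 varves.

799 varves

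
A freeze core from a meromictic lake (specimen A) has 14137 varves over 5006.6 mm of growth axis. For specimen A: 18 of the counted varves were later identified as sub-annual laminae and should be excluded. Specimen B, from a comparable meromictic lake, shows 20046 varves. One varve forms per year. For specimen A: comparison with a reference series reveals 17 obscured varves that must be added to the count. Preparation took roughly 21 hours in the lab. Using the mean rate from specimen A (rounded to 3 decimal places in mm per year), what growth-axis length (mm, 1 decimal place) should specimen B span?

Specimen A: correcting the raw count gives 14137 − 18 + 17 = 14136 true varves.
A: Mean rate = 5006.6 mm / 14136 years ≈ 0.354 mm/yr.
Length of B = 0.354 × 20046 = 7096.3 mm.

7096.3 mm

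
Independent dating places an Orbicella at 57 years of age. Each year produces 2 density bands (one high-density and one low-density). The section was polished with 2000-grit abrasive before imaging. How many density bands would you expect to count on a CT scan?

114 density bands

Expected density bands: 57 × 2 = 114.
So 114 density bands should be present.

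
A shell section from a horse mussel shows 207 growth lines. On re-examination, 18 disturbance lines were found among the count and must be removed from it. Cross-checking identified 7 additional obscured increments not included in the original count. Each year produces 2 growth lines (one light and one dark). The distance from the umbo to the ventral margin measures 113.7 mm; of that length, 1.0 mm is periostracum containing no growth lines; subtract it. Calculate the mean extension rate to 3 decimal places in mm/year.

1.150 mm/year

Adjusted count: 207 − 18 + 7 = 196 growth lines.
Dividing by 2 growth lines per year: 196 / 2 = 98 years.
Removing the 1.0 mm offcut leaves 113.7 − 1.0 = 112.7 mm.
Extension rate ≈ 112.7 / 98 = 1.150 mm/year.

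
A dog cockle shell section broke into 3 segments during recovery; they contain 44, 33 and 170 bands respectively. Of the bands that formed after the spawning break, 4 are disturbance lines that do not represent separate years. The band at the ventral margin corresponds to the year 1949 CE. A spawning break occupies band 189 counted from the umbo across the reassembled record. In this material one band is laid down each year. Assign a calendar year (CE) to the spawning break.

1895 CE

Total bands = 44 + 33 + 170 = 247.
The spawning break sits at band 189 from the umbo, so 247 − 189 = 58 bands formed after it.
Removing the 4 false bands leaves 58 − 4 = 54 true bands beyond the spawning break.
1949 − 54 = 1895 CE.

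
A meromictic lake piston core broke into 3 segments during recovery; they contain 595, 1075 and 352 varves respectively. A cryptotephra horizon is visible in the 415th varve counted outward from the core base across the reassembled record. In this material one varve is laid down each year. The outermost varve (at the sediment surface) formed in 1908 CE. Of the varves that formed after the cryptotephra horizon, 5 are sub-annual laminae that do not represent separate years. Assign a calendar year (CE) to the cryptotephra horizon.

Total varves = 595 + 1075 + 352 = 2022.
2022 − 415 = 1607 varves lie beyond the cryptotephra horizon toward the sediment surface.
1607 − 5 false = 1602 true varves after the cryptotephra horizon.
1908 − 1602 = 306 CE.

306 CE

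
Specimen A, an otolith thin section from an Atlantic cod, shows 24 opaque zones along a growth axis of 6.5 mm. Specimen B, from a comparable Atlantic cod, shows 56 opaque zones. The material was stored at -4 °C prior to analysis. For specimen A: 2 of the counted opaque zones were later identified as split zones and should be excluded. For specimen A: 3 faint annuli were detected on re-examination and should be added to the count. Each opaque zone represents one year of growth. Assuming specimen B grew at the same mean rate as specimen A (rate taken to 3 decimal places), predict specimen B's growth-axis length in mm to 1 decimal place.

Specimen A: adjusted count: 24 − 2 + 3 = 25 opaque zones.
A: 6.5 mm over 25 years gives 6.5 / 25 ≈ 0.260 mm per year.
B's length ≈ 0.260 × 56 = 14.6 mm.

14.6 mm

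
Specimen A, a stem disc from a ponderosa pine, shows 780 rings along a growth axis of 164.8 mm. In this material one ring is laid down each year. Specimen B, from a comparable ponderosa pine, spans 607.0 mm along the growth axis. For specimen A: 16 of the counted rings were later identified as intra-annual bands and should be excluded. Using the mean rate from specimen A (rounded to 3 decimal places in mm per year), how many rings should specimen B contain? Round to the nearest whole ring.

Specimen A: adjusted count: 780 − 16 = 764 rings.
A: Extension rate ≈ 164.8 / 764 = 0.216 mm per year.
For B, 607.0 / 0.216 = 2810.19 years ≈ 2810 rings.

2810 rings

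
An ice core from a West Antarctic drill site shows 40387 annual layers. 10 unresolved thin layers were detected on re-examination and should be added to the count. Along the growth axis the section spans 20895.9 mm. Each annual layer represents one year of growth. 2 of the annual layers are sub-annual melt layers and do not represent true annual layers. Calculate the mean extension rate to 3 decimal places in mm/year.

After corrections the count is 40387 − 2 + 10 = 40395 annual layers.
20895.9 mm over 40395 years gives 20895.9 / 40395 ≈ 0.517 mm/year.

0.517 mm/year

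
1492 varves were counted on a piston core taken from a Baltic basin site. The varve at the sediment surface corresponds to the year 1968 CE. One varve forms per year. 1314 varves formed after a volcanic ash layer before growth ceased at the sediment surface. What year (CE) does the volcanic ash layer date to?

There are 1314 varves younger than the volcanic ash layer.
1968 − 1314 = 654 CE.

654 CE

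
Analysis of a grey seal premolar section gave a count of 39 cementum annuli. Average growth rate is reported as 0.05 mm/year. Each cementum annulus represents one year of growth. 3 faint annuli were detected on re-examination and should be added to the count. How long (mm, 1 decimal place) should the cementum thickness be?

After corrections the count is 39 + 3 = 42 cementum annuli.
Length ≈ 0.05 × 42 = 2.1 mm.

2.1 mm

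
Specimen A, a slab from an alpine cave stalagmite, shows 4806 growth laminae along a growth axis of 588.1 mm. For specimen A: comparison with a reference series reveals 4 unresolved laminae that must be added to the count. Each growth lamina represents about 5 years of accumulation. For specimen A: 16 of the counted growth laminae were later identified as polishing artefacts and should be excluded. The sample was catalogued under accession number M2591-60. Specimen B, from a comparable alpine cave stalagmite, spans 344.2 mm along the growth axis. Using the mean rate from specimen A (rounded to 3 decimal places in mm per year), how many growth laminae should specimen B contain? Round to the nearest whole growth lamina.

2754 growth laminae

Specimen A: correcting the raw count gives 4806 − 16 + 4 = 4794 true growth laminae.
Specimen A: at 5 years per growth lamina, 4794 × 5 = 23970 years.
A: Extension rate ≈ 588.1 / 23970 = 0.025 mm per year.
Specimen B: 344.2 mm / 0.025 mm per year = 13768.00 years; at 5 years per growth lamina that is 13768.00 / 5 ≈ 2754 growth laminae.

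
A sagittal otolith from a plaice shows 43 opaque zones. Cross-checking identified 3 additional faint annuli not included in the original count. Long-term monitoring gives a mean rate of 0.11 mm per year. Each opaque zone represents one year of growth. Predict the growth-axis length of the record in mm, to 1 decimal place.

After corrections the count is 43 + 3 = 46 opaque zones.
Predicted length = 0.11 mm/year × 46 years = 5.1 mm.

5.1 mm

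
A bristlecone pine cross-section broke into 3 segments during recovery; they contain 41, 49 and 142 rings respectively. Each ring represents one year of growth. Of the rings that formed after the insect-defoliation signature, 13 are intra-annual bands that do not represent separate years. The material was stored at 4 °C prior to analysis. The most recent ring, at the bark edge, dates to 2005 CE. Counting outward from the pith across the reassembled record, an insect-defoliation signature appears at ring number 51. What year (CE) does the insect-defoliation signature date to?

1837 CE

Total rings = 41 + 49 + 142 = 232.
232 − 51 = 181 rings lie beyond the insect-defoliation signature toward the bark edge.
Removing the 13 false rings leaves 181 − 13 = 168 true rings beyond the insect-defoliation signature.
2005 − 168 = 1837 CE.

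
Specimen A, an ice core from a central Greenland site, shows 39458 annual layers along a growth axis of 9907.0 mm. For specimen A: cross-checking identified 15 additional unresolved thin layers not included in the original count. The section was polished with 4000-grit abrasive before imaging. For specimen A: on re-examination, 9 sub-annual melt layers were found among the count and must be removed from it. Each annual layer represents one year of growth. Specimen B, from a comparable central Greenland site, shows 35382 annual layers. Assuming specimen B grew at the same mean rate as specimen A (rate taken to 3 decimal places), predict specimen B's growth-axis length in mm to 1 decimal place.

8880.9 mm

Specimen A: correcting the raw count gives 39458 − 9 + 15 = 39464 true annual layers.
A: Extension rate ≈ 9907.0 / 39464 = 0.251 mm/year.
For B, 0.251 mm/year × 35382 years = 8880.9 mm.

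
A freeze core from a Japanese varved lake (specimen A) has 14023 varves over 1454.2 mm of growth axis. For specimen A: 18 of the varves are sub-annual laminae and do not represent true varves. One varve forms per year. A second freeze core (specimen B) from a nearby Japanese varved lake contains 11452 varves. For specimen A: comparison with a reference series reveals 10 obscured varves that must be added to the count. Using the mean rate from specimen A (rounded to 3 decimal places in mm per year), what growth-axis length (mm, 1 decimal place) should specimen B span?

1191.0 mm

Specimen A: true varve count = 14023 − 18 + 10 = 14015.
A: Extension rate ≈ 1454.2 / 14015 = 0.104 mm/yr.
B's length ≈ 0.104 × 11452 = 1191.0 mm.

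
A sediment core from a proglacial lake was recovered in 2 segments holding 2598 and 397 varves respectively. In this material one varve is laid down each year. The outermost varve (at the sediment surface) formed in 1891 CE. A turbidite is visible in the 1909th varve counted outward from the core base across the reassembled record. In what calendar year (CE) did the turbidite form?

Total varves = 2598 + 397 = 2995.
The turbidite sits at varve 1909 from the core base, so 2995 − 1909 = 1086 varves formed after it.
The varve at the sediment surface is 1891 CE, so the turbidite dates to 1891 − 1086 = 805 CE.

805 CE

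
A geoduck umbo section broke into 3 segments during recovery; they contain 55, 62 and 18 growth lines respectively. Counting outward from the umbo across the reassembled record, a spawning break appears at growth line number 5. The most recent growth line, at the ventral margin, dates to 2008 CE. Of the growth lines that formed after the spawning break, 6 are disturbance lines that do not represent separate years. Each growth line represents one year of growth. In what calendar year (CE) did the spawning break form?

1884 CE

Total growth lines = 55 + 62 + 18 = 135.
The spawning break sits at growth line 5 from the umbo, so 135 − 5 = 130 growth lines formed after it.
Removing the 6 false growth lines leaves 130 − 6 = 124 true growth lines beyond the spawning break.
2008 − 124 = 1884 CE.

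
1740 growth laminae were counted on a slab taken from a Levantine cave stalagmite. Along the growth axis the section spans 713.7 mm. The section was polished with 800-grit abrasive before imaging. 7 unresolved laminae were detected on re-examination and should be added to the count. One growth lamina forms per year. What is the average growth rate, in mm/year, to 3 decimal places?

After corrections the count is 1740 + 7 = 1747 growth laminae.
Mean rate = 713.7 mm / 1747 years ≈ 0.409 mm/year.

0.409 mm/year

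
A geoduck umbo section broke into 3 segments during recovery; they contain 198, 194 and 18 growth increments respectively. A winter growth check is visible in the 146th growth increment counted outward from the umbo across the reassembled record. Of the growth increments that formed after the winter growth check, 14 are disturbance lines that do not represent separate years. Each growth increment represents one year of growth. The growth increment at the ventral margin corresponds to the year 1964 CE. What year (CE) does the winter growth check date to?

Total growth increments = 198 + 194 + 18 = 410.
410 − 146 = 264 growth increments lie beyond the winter growth check toward the ventral margin.
264 − 14 false = 250 true growth increments after the winter growth check.
Counting back 250 years from 1964 CE places the winter growth check in 1964 − 250 = 1714 CE.

1714 CE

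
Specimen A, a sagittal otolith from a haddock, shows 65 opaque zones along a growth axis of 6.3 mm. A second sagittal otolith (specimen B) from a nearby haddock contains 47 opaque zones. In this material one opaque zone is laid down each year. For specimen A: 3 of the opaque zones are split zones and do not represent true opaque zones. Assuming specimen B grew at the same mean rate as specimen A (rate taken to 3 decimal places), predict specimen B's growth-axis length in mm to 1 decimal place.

4.8 mm

Specimen A: correcting the raw count gives 65 − 3 = 62 true opaque zones.
A: Mean rate = 6.3 mm / 62 years ≈ 0.102 mm per year.
B's length ≈ 0.102 × 47 = 4.8 mm.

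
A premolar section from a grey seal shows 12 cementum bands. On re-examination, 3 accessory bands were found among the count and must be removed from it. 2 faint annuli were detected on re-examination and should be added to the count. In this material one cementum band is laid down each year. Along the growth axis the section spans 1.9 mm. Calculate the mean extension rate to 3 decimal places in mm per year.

0.173 mm per year

True cementum band count = 12 − 3 + 2 = 11.
1.9 mm over 11 years gives 1.9 / 11 ≈ 0.173 mm per year.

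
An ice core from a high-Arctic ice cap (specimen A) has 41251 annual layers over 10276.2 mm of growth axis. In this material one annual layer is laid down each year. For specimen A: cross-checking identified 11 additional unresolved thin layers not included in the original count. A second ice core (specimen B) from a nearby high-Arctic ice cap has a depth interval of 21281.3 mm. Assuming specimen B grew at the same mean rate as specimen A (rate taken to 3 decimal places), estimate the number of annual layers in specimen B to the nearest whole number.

85467 annual layers

Specimen A: correcting the raw count gives 41251 + 11 = 41262 true annual layers.
A: 10276.2 mm over 41262 years gives 10276.2 / 41262 ≈ 0.249 mm/yr.
B spans 21281.3 / 0.249 = 85467.07 years ≈ 85467 annual layers.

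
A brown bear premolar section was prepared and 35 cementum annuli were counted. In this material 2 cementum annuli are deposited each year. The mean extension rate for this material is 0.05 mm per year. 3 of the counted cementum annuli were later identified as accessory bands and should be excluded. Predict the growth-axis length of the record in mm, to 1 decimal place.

Correcting the raw count gives 35 − 3 = 32 true cementum annuli.
32 cementum annuli at 2 per year is 32 / 2 = 16 years.
Predicted length = 0.05 mm/year × 16 years = 0.8 mm.

0.8 mm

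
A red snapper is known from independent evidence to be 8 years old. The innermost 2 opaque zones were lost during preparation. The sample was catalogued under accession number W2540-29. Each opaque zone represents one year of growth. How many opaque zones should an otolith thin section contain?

6 opaque zones

Expected opaque zones over 8 years: 8.
Subtracting the 2 opaque zones not captured gives 8 − 2 = 6 opaque zones in the record.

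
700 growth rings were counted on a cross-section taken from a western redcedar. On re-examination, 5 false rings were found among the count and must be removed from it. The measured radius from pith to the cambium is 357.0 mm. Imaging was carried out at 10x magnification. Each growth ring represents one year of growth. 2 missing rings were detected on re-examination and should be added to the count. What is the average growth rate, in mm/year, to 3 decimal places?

0.512 mm/year

Correcting the raw count gives 700 − 5 + 2 = 697 true growth rings.
Extension rate ≈ 357.0 / 697 = 0.512 mm/year.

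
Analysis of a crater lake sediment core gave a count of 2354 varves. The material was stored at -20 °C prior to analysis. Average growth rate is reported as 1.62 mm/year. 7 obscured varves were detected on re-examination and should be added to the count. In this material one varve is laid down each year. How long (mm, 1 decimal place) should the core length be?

After corrections the count is 2354 + 7 = 2361 varves.
Predicted length = 1.62 mm/year × 2361 years = 3824.8 mm.

3824.8 mm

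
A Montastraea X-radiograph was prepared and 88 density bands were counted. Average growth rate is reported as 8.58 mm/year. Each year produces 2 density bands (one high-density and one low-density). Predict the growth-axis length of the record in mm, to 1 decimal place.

Dividing by 2 density bands per year: 88 / 2 = 44 years.
Predicted length = 8.58 mm/year × 44 years = 377.5 mm.

377.5 mm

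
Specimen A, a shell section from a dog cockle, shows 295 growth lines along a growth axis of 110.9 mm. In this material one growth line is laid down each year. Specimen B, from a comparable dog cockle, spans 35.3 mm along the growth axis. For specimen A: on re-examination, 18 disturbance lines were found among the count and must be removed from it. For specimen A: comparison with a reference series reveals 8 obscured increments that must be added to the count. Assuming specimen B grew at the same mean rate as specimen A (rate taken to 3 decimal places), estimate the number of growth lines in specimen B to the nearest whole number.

Specimen A: after corrections the count is 295 − 18 + 8 = 285 growth lines.
A: Mean rate = 110.9 mm / 285 years ≈ 0.389 mm/year.
For B, 35.3 / 0.389 = 90.75 years ≈ 91 growth lines.

91 growth lines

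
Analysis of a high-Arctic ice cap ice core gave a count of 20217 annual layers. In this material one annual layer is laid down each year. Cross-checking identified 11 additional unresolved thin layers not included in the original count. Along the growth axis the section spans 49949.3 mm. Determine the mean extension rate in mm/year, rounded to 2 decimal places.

Adjusted count: 20217 + 11 = 20228 annual layers.
49949.3 mm over 20228 years gives 49949.3 / 20228 ≈ 2.47 mm/year.

2.47 mm/year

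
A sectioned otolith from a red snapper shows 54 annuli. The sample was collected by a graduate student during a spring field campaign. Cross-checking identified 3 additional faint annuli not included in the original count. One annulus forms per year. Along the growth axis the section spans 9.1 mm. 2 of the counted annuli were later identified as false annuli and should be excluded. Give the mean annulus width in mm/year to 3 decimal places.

0.165 mm/year

True annulus count = 54 − 2 + 3 = 55.
Mean rate = 9.1 mm / 55 years ≈ 0.165 mm/year.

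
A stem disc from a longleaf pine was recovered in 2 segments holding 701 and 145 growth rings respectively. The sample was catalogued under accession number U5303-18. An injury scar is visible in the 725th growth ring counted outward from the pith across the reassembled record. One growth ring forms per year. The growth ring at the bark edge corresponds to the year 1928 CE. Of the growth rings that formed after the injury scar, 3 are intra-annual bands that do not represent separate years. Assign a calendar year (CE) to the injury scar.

1810 CE

Total growth rings = 701 + 145 = 846.
The injury scar sits at growth ring 725 from the pith, so 846 − 725 = 121 growth rings formed after it.
121 − 3 false = 118 true growth rings after the injury scar.
The growth ring at the bark edge is 1928 CE, so the injury scar dates to 1928 − 118 = 1810 CE.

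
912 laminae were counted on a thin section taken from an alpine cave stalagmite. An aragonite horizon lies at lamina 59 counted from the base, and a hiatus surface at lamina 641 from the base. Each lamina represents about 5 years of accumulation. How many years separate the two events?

The two markers are separated by 641 − 59 = 582 laminae.
582 laminae at 5 years each span 582 × 5 = 2910 years.

2910 yr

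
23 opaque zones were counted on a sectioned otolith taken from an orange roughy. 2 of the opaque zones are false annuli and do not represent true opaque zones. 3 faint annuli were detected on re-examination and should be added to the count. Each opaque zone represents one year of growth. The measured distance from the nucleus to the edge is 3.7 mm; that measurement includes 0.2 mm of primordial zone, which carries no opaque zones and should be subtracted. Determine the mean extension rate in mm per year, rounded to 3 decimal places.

After corrections the count is 23 − 2 + 3 = 24 opaque zones.
Removing the 0.2 mm offcut leaves 3.7 − 0.2 = 3.5 mm.
Mean rate = 3.5 mm / 24 years ≈ 0.146 mm per year.

0.146 mm per year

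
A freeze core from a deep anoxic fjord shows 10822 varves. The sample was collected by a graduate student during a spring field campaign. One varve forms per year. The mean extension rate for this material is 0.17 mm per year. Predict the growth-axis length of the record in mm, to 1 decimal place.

1839.7 mm

10822 years of growth are recorded.
Length ≈ 0.17 × 10822 = 1839.7 mm.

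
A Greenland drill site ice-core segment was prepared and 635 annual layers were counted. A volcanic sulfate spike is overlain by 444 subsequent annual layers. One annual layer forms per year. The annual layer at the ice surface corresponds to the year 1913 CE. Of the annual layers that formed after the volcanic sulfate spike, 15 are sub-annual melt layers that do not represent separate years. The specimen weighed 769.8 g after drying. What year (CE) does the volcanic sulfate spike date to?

444 annual layers post-date the volcanic sulfate spike.
Excluding 15 false annual layers: 444 − 15 = 429.
Counting back 429 years from 1913 CE places the volcanic sulfate spike in 1913 − 429 = 1484 CE.

1484 CE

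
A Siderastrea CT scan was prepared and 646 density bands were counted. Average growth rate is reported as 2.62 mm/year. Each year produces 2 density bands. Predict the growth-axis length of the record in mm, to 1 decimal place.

Dividing by 2 density bands per year: 646 / 2 = 323 years.
Length ≈ 2.62 × 323 = 846.3 mm.

846.3 mm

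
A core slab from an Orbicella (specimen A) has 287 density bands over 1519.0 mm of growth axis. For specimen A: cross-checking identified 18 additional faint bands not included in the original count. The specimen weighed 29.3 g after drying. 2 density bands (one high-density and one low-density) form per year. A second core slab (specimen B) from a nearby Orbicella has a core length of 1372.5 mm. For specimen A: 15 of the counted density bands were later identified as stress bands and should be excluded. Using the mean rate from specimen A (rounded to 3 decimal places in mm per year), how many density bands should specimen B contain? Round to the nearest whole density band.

262 density bands

Specimen A: adjusted count: 287 − 15 + 18 = 290 density bands.
Specimen A: 290 density bands at 2 per year is 290 / 2 = 145 years.
A: 1519.0 mm over 145 years gives 1519.0 / 145 ≈ 10.476 mm per year.
B spans 1372.5 / 10.476 = 131.01 years; at 2 density bands per year that is 131.01 × 2 ≈ 262 density bands.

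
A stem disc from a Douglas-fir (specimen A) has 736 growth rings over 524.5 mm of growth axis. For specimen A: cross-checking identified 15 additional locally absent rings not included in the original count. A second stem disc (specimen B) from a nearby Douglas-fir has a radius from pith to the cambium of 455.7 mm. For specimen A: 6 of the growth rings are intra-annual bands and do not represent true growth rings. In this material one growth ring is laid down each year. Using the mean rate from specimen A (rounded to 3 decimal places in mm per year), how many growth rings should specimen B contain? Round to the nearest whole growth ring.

647 growth rings

Specimen A: after corrections the count is 736 − 6 + 15 = 745 growth rings.
A: 524.5 mm over 745 years gives 524.5 / 745 ≈ 0.704 mm/yr.
Specimen B: 455.7 mm / 0.704 mm per year = 647.30 years ≈ 647 growth rings.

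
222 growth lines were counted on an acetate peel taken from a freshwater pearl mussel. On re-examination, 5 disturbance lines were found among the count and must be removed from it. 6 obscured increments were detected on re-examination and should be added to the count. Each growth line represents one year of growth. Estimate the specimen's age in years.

True growth line count = 222 − 5 + 6 = 223.
With a one-to-one growth line periodicity this is 223 years.

223 years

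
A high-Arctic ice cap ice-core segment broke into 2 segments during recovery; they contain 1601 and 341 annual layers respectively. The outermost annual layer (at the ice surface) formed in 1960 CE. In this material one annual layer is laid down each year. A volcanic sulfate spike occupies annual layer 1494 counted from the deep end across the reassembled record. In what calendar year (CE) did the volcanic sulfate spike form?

1512 CE

Total annual layers = 1601 + 341 = 1942.
The volcanic sulfate spike sits at annual layer 1494 from the deep end, so 1942 − 1494 = 448 annual layers formed after it.
1960 − 448 = 1512 CE.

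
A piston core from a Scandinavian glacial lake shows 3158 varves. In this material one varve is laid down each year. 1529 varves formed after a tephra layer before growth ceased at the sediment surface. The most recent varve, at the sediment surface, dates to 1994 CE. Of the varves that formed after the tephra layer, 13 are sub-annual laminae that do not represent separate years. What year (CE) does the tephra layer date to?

1529 varves post-date the tephra layer.
1529 − 13 false = 1516 true varves after the tephra layer.
1994 − 1516 = 478 CE.

478 CE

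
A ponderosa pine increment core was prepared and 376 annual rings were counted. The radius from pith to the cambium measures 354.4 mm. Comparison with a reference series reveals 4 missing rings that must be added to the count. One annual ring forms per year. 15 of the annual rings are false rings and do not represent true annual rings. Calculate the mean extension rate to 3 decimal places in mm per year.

True annual ring count = 376 − 15 + 4 = 365.
Mean rate = 354.4 mm / 365 years ≈ 0.971 mm per year.

0.971 mm per year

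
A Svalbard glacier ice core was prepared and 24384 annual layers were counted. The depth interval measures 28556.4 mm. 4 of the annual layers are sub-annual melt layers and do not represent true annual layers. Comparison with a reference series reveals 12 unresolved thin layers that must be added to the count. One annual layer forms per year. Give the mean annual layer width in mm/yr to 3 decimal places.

True annual layer count = 24384 − 4 + 12 = 24392.
Extension rate ≈ 28556.4 / 24392 = 1.171 mm/yr.

1.171 mm/yr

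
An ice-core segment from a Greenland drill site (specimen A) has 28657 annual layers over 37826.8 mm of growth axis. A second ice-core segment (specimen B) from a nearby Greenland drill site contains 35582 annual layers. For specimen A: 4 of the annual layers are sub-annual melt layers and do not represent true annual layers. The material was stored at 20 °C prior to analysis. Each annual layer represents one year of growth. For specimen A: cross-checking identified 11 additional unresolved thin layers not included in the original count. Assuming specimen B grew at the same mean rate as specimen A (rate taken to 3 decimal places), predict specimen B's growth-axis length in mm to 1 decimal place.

Specimen A: after corrections the count is 28657 − 4 + 11 = 28664 annual layers.
A: Extension rate ≈ 37826.8 / 28664 = 1.320 mm per year.
For B, 1.320 mm/year × 35582 years = 46968.2 mm.

46968.2 mm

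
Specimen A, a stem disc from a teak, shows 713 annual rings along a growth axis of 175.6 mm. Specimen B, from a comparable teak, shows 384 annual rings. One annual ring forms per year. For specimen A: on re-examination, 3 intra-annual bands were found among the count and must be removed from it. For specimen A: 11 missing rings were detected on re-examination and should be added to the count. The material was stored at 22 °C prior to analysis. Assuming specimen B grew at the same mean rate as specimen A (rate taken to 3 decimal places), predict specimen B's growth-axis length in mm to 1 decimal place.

93.7 mm

Specimen A: adjusted count: 713 − 3 + 11 = 721 annual rings.
A: Mean rate = 175.6 mm / 721 years ≈ 0.244 mm/yr.
B's length ≈ 0.244 × 384 = 93.7 mm.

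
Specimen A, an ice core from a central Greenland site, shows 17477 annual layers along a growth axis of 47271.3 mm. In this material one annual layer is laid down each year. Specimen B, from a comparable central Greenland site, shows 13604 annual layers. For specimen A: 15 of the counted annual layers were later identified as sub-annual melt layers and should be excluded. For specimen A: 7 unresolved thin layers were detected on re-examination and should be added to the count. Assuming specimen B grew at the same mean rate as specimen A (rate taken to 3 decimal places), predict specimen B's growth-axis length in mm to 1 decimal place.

Specimen A: correcting the raw count gives 17477 − 15 + 7 = 17469 true annual layers.
A: Extension rate ≈ 47271.3 / 17469 = 2.706 mm/yr.
B's length ≈ 2.706 × 13604 = 36812.4 mm.

36812.4 mm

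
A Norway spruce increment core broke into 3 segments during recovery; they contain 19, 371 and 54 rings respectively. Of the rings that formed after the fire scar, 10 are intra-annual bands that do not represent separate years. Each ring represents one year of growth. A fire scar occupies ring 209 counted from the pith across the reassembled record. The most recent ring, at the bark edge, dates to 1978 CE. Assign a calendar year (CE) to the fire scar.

Total rings = 19 + 371 + 54 = 444.
Between ring 209 and the bark edge there are 444 − 209 = 235 rings.
235 − 10 false = 225 true rings after the fire scar.
1978 − 225 = 1753 CE.

1753 CE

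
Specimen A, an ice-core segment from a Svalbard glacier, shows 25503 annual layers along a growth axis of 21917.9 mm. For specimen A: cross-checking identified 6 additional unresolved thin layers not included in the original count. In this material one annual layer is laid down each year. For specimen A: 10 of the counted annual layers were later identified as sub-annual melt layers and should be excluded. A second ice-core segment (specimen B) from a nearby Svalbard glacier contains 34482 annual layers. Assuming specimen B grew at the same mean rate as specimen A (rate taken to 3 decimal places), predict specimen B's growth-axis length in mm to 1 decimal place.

29654.5 mm

Specimen A: correcting the raw count gives 25503 − 10 + 6 = 25499 true annual layers.
A: 21917.9 mm over 25499 years gives 21917.9 / 25499 ≈ 0.860 mm per year.
Length of B = 0.860 × 34482 = 29654.5 mm.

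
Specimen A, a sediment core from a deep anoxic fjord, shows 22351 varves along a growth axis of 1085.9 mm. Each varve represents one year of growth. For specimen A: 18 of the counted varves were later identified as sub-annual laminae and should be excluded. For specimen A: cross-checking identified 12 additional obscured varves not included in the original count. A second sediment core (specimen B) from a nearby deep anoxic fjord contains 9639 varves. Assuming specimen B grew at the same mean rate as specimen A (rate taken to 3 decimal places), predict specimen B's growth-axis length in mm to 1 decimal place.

472.3 mm

Specimen A: after corrections the count is 22351 − 18 + 12 = 22345 varves.
A: Extension rate ≈ 1085.9 / 22345 = 0.049 mm/yr.
B's length ≈ 0.049 × 9639 = 472.3 mm.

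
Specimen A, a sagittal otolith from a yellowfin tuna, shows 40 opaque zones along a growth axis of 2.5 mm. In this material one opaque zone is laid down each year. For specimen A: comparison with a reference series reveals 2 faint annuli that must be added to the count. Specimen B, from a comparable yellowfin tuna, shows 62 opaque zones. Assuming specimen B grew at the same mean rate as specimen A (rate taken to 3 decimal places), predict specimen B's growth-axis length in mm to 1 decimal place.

3.7 mm

Specimen A: adjusted count: 40 + 2 = 42 opaque zones.
A: Mean rate = 2.5 mm / 42 years ≈ 0.060 mm/yr.
For B, 0.060 mm/year × 62 years = 3.7 mm.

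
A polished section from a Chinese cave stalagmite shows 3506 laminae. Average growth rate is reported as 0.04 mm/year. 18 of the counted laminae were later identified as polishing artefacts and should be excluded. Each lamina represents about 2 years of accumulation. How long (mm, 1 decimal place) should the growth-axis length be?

279.0 mm

True lamina count = 3506 − 18 = 3488.
At 2 years per lamina, 3488 × 2 = 6976 years.
Length ≈ 0.04 × 6976 = 279.0 mm.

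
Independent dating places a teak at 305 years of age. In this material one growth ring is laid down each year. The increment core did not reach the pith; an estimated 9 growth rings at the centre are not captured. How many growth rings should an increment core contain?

296 growth rings

At one growth ring per year, 305 years correspond to 305 growth rings.
305 − 9 missed = 296 growth rings expected in the prepared section.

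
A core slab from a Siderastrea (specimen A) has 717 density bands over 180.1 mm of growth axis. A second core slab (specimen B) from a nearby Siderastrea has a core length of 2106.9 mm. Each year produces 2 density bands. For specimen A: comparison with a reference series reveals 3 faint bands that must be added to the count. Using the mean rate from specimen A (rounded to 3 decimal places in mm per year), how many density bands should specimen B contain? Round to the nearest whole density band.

Specimen A: correcting the raw count gives 717 + 3 = 720 true density bands.
Specimen A: 720 density bands at 2 per year is 720 / 2 = 360 years.
A: Mean rate = 180.1 mm / 360 years ≈ 0.500 mm per year.
For B, 2106.9 / 0.500 = 4213.80 years; at 2 density bands per year that is 4213.80 × 2 ≈ 8428 density bands.

8428 density bands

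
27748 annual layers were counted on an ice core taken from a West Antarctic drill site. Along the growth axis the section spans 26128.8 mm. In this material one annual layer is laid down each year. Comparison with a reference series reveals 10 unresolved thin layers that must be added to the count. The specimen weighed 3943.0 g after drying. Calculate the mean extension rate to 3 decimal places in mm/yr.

0.941 mm/yr

True annual layer count = 27748 + 10 = 27758.
Mean rate = 26128.8 mm / 27758 years ≈ 0.941 mm/yr.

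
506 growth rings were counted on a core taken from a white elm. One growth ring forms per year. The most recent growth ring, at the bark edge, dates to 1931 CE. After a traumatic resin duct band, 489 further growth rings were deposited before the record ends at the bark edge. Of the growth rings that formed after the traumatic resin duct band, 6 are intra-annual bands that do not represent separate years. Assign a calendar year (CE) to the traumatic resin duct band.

There are 489 growth rings younger than the traumatic resin duct band.
Removing the 6 false growth rings leaves 489 − 6 = 483 true growth rings beyond the traumatic resin duct band.
Counting back 483 years from 1931 CE places the traumatic resin duct band in 1931 − 483 = 1448 CE.

1448 CE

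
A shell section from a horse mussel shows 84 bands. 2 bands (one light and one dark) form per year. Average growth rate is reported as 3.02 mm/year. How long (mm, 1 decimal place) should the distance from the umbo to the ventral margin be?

126.8 mm

Dividing by 2 bands per year: 84 / 2 = 42 years.
Predicted length = 3.02 mm/year × 42 years = 126.8 mm.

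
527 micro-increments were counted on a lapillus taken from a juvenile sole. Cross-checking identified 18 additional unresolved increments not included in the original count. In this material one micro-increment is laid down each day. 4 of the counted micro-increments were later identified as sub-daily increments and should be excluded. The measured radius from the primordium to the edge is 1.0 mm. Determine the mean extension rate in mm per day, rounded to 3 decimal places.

True micro-increment count = 527 − 4 + 18 = 541.
1.0 mm over 541 days gives 1.0 / 541 ≈ 0.002 mm per day.

0.002 mm per day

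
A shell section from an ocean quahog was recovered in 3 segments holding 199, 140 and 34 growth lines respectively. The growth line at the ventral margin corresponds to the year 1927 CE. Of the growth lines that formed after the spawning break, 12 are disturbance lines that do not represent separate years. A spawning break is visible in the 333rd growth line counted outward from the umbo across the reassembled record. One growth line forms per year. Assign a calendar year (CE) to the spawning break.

Total growth lines = 199 + 140 + 34 = 373.
Between growth line 333 and the ventral margin there are 373 − 333 = 40 growth lines.
Excluding 12 false growth lines: 40 − 12 = 28.
The growth line at the ventral margin is 1927 CE, so the spawning break dates to 1927 − 28 = 1899 CE.

1899 CE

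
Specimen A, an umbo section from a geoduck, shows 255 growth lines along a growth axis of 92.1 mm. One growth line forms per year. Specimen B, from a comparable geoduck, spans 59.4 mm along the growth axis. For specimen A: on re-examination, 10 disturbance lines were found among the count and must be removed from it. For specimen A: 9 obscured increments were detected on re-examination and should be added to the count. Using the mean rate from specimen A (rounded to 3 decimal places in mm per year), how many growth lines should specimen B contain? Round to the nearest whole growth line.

Specimen A: adjusted count: 255 − 10 + 9 = 254 growth lines.
A: 92.1 mm over 254 years gives 92.1 / 254 ≈ 0.363 mm per year.
B spans 59.4 / 0.363 = 163.64 years ≈ 164 growth lines.

164 growth lines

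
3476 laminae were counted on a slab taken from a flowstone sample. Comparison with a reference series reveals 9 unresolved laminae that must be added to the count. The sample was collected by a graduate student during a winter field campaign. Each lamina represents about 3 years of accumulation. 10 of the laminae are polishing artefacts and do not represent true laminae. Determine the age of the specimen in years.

10425 years

Correcting the raw count gives 3476 − 10 + 9 = 3475 true laminae.
At 3 years per lamina, 3475 × 3 = 10425 years.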